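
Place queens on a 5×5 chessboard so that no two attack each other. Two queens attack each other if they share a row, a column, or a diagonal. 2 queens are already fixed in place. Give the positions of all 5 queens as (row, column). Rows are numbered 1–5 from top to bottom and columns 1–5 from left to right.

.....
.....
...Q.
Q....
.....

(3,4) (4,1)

(1,5) (2,2) (3,4) (4,1) (5,3)

Row 1: attacked by (3,4)→{2,4}; (4,1)→{1,4}. Safe: 3, 5. Place at column 5.
Row 2: attacked by (1,5)→{4,5}; (3,4)→{3,4,5}; (4,1)→{1,3}. Safe: 2. Place at column 2.
Row 5: attacked by (1,5)→{1,5}; (2,2)→{2,5}; (3,4)→{2,4}; (4,1)→{1,2}. Safe: 3. Place at column 3.
Columns [5, 2, 4, 1, 3], r−c [-4, 0, -1, 3, 2], r+c [6, 4, 7, 5, 8] are all distinct, so no two queens attack.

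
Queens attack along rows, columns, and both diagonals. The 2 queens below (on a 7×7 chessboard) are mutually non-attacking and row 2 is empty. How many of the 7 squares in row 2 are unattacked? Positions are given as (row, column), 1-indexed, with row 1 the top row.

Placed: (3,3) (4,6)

3

(3,3) attacks row 2 at column 3 and diagonals 2, 4.
(4,6) attacks row 2 at column 6 and diagonals 4.
Attacked columns: {2, 3, 4, 6}. Safe: {1, 5, 7}.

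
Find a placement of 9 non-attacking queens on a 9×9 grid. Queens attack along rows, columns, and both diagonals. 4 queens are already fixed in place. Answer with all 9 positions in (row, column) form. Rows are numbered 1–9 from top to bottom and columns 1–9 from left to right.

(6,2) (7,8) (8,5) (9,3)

(1,6) (2,4) (3,1) (4,7) (5,9) (6,2) (7,8) (8,5) (9,3)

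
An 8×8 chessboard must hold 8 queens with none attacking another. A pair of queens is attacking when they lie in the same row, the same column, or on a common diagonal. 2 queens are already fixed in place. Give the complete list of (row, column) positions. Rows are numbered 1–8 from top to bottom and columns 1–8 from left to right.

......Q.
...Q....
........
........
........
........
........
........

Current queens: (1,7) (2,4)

(1,7) (2,4) (3,2) (4,5) (5,8) (6,1) (7,3) (8,6)

Row 3: attacked by (1,7)→{5,7}; (2,4)→{3,4,5}. Safe: 1, 2, 6, 8. Place at column 2.
Row 4: attacked by (1,7)→{4,7}; (2,4)→{2,4,6}; (3,2)→{1,2,3}. Safe: 5, 8. Place at column 5.
Row 5: attacked by (1,7)→{3,7}; (2,4)→{1,4,7}; (3,2)→{2,4}; (4,5)→{4,5,6}. Safe: 8. Place at column 8.
Row 6: attacked by (1,7)→{2,7}; (2,4)→{4,8}; (3,2)→{2,5}; (4,5)→{3,5,7}; (5,8)→{7,8}. Safe: 1, 6. Place at column 1.
Row 7: attacked by (1,7)→{1,7}; (2,4)→{4}; (3,2)→{2,6}; (4,5)→{2,5,8}; (5,8)→{6,8}; (6,1)→{1,2}. Safe: 3. Place at column 3.
Row 8: attacked by (1,7)→{7}; (2,4)→{4}; (3,2)→{2,7}; (4,5)→{1,5}; (5,8)→{5,8}; (6,1)→{1,3}; (7,3)→{2,3,4}. Safe: 6. Place at column 6.
Columns [7, 4, 2, 5, 8, 1, 3, 6], r−c [-6, -2, 1, -1, -3, 5, 4, 2], r+c [8, 6, 5, 9, 13, 7, 10, 14] are all distinct, so no two queens attack.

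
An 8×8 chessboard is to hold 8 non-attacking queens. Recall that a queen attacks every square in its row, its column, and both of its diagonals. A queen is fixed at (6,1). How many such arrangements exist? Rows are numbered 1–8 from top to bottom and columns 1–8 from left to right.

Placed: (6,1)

Branch on row 1: col 2 → 1; col 3 → 4; col 4 → 4; col 5 → 4; col 7 → 3; col 8 → 0.
Sum: 1 + 4 + 4 + 4 + 3 + 0 = 16.

16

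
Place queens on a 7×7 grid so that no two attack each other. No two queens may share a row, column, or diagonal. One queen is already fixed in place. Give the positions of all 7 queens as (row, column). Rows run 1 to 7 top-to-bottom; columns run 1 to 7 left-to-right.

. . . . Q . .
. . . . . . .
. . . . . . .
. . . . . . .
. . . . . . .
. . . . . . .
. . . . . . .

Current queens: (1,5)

Row 2: attacked by (1,5)→{4,5,6}. Safe: 1, 2, 3, 7. Place at column 7.
Row 3: attacked by (1,5)→{3,5,7}; (2,7)→{6,7}. Safe: 1, 2, 4. Place at column 2.
Row 4: attacked by (1,5)→{2,5}; (2,7)→{5,7}; (3,2)→{1,2,3}. Safe: 4, 6. Place at column 4.
Row 5: attacked by (1,5)→{1,5}; (2,7)→{4,7}; (3,2)→{2,4}; (4,4)→{3,4,5}. Safe: 6. Place at column 6.
Row 6: attacked by (1,5)→{5}; (2,7)→{3,7}; (3,2)→{2,5}; (4,4)→{2,4,6}; (5,6)→{5,6,7}. Safe: 1. Place at column 1.
Row 7: attacked by (1,5)→{5}; (2,7)→{2,7}; (3,2)→{2,6}; (4,4)→{1,4,7}; (5,6)→{4,6}; (6,1)→{1,2}. Safe: 3. Place at column 3.
Columns [5, 7, 2, 4, 6, 1, 3], r−c [-4, -5, 1, 0, -1, 5, 4], r+c [6, 9, 5, 8, 11, 7, 10] are all distinct, so no two queens attack.

(1,5) (2,7) (3,2) (4,4) (5,6) (6,1) (7,3)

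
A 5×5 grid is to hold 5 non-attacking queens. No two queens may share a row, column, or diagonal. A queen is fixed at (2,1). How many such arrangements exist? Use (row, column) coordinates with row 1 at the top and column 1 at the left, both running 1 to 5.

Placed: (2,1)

2

Branch on row 1: col 3 → 1; col 4 → 1; col 5 → 0.
Sum: 1 + 1 + 0 = 2.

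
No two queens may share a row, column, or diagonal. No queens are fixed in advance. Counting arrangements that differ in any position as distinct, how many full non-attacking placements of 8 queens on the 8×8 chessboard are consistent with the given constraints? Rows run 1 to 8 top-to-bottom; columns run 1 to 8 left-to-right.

Branch on row 1: col 1 → 4; col 2 → 8; col 3 → 16; col 4 → 18; col 5 → 18; col 6 → 16; col 7 → 8; col 8 → 4.
Sum: 4 + 8 + 16 + 18 + 18 + 16 + 8 + 4 = 92.
(This is the classic 8-queens count.)

92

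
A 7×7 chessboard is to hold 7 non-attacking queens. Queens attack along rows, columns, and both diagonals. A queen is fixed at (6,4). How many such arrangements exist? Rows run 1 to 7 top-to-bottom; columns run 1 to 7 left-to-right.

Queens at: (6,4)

6

Branch on row 1: col 1 → 1; col 2 → 1; col 3 → 1; col 5 → 1; col 6 → 1; col 7 → 1.
Sum: 1 + 1 + 1 + 1 + 1 + 1 = 6.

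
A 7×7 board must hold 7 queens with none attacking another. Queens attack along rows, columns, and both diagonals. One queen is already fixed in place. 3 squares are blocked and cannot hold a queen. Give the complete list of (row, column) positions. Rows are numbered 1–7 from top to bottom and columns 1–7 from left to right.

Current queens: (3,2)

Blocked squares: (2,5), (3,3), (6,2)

Row 1: attacked by (3,2)→{2,4}. Safe: 1, 3, 5, 6, 7. Place at column 6.
Row 2: attacked by (1,6)→{5,6,7}; (3,2)→{1,2,3}. Blocked: 5. Safe: 4. Place at column 4.
Row 4: attacked by (1,6)→{3,6}; (2,4)→{2,4,6}; (3,2)→{1,2,3}. Safe: 5, 7. Place at column 7.
Row 5: attacked by (1,6)→{2,6}; (2,4)→{1,4,7}; (3,2)→{2,4}; (4,7)→{6,7}. Safe: 3, 5. Place at column 5.
Row 6: attacked by (1,6)→{1,6}; (2,4)→{4}; (3,2)→{2,5}; (4,7)→{5,7}; (5,5)→{4,5,6}. Blocked: 2. Safe: 3. Place at column 3.
Row 7: attacked by (1,6)→{6}; (2,4)→{4}; (3,2)→{2,6}; (4,7)→{4,7}; (5,5)→{3,5,7}; (6,3)→{2,3,4}. Safe: 1. Place at column 1.
Columns [6, 4, 2, 7, 5, 3, 1], r−c [-5, -2, 1, -3, 0, 3, 6], r+c [7, 6, 5, 11, 10, 9, 8] are all distinct, so no two queens attack.

(1,6) (2,4) (3,2) (4,7) (5,5) (6,3) (7,1)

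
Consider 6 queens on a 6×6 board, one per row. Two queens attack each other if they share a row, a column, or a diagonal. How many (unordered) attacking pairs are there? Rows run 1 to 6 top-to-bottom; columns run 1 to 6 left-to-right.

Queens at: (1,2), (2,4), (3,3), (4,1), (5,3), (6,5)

Same column: (3,3)–(5,3) (column 3).
Same diagonal: (2,4)–(3,3) (|2−3| = |4−3| = 1).
Total attacking pairs: 2.

2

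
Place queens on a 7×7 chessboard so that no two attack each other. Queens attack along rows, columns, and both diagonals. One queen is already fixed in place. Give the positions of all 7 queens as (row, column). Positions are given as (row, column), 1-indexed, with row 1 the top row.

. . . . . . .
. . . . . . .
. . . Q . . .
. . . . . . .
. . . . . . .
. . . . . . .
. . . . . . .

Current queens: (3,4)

Row 1: attacked by (3,4)→{2,4,6}. Safe: 1, 3, 5, 7. Place at column 5.
Row 2: attacked by (1,5)→{4,5,6}; (3,4)→{3,4,5}. Safe: 1, 2, 7. Place at column 1.
Row 4: attacked by (1,5)→{2,5}; (2,1)→{1,3}; (3,4)→{3,4,5}. Safe: 6, 7. Place at column 7.
Row 5: attacked by (1,5)→{1,5}; (2,1)→{1,4}; (3,4)→{2,4,6}; (4,7)→{6,7}. Safe: 3. Place at column 3.
Row 6: attacked by (1,5)→{5}; (2,1)→{1,5}; (3,4)→{1,4,7}; (4,7)→{5,7}; (5,3)→{2,3,4}. Safe: 6. Place at column 6.
Row 7: attacked by (1,5)→{5}; (2,1)→{1,6}; (3,4)→{4}; (4,7)→{4,7}; (5,3)→{1,3,5}; (6,6)→{5,6,7}. Safe: 2. Place at column 2.
Columns [5, 1, 4, 7, 3, 6, 2], r−c [-4, 1, -1, -3, 2, 0, 5], r+c [6, 3, 7, 11, 8, 12, 9] are all distinct, so no two queens attack.

(1,5) (2,1) (3,4) (4,7) (5,3) (6,6) (7,2)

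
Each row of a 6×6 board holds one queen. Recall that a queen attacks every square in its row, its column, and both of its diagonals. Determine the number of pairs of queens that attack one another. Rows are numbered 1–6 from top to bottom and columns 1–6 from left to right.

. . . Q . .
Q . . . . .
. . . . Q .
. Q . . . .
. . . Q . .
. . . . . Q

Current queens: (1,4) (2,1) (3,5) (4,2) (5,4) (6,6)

Same column: (1,4)–(5,4) (column 4).
Same diagonal: (2,1)–(5,4) (|2−5| = |1−4| = 3).
Total attacking pairs: 2.

2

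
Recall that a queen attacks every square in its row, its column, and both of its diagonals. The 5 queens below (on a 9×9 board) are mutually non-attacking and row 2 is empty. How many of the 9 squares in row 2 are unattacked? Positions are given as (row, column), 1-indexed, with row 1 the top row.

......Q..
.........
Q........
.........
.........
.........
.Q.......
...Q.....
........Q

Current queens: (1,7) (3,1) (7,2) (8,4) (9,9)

2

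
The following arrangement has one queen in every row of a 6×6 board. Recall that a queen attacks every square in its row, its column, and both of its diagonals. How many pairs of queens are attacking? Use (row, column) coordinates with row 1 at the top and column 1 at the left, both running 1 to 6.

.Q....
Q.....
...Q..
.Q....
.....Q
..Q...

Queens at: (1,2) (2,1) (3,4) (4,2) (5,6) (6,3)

5

Same column: (1,2)–(4,2) (column 2).
Same diagonal: (1,2)–(2,1) (|1−2| = |2−1| = 1); (1,2)–(3,4) (|1−3| = |2−4| = 2); (1,2)–(5,6) (|1−5| = |2−6| = 4); (3,4)–(5,6) (|3−5| = |4−6| = 2).
Total attacking pairs: 5.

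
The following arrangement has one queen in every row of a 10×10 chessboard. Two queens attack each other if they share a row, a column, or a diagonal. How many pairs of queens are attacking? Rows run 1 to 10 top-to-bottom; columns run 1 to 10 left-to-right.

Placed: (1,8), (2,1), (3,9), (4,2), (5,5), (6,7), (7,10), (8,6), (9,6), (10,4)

3

Same column: (8,6)–(9,6) (column 6).
Same diagonal: (4,2)–(8,6) (|4−8| = |2−6| = 4); (8,6)–(10,4) (|8−10| = |6−4| = 2).
Total attacking pairs: 3.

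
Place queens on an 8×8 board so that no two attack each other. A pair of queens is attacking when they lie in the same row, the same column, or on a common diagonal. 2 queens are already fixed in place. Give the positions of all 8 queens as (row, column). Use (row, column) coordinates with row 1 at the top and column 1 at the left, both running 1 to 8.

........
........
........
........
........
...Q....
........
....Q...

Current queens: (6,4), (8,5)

(1,7) (2,1) (3,3) (4,8) (5,6) (6,4) (7,2) (8,5)

Row 1: attacked by (6,4)→{4}; (8,5)→{5}. Safe: 1, 2, 3, 6, 7, 8. Place at column 7.
Row 2: attacked by (1,7)→{6,7,8}; (6,4)→{4,8}; (8,5)→{5}. Safe: 1, 2, 3. Place at column 1.
Row 3: attacked by (1,7)→{5,7}; (2,1)→{1,2}; (6,4)→{1,4,7}; (8,5)→{5}. Safe: 3, 6, 8. Place at column 3.
Row 4: attacked by (1,7)→{4,7}; (2,1)→{1,3}; (3,3)→{2,3,4}; (6,4)→{2,4,6}; (8,5)→{1,5}. Safe: 8. Place at column 8.
Row 5: attacked by (1,7)→{3,7}; (2,1)→{1,4}; (3,3)→{1,3,5}; (4,8)→{7,8}; (6,4)→{3,4,5}; (8,5)→{2,5,8}. Safe: 6. Place at column 6.
Row 7: attacked by (1,7)→{1,7}; (2,1)→{1,6}; (3,3)→{3,7}; (4,8)→{5,8}; (5,6)→{4,6,8}; (6,4)→{3,4,5}; (8,5)→{4,5,6}. Safe: 2. Place at column 2.
Columns [7, 1, 3, 8, 6, 4, 2, 5], r−c [-6, 1, 0, -4, -1, 2, 5, 3], r+c [8, 3, 6, 12, 11, 10, 9, 13] are all distinct, so no two queens attack.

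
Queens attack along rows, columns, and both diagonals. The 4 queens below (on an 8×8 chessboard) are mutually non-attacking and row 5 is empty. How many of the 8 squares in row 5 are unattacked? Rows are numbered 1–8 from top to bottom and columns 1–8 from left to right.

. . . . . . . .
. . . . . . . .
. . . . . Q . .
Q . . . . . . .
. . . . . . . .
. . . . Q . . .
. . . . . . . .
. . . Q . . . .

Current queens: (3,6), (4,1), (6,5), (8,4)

1

(3,6) attacks row 5 at column 6 and diagonals 4, 8.
(4,1) attacks row 5 at column 1 and diagonals 2.
(6,5) attacks row 5 at column 5 and diagonals 4, 6.
(8,4) attacks row 5 at column 4 and diagonals 1, 7.
Attacked columns: {1, 2, 4, 5, 6, 7, 8}. Safe: {3}.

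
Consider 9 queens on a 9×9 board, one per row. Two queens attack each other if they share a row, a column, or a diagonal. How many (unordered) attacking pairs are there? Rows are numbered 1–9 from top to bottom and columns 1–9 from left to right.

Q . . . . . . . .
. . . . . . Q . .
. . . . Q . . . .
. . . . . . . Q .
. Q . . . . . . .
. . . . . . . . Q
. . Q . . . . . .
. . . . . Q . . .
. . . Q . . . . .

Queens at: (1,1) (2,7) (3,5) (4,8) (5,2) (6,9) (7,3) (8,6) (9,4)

0

All columns are distinct and no two queens satisfy |Δrow| = |Δcol|, so no pair attacks.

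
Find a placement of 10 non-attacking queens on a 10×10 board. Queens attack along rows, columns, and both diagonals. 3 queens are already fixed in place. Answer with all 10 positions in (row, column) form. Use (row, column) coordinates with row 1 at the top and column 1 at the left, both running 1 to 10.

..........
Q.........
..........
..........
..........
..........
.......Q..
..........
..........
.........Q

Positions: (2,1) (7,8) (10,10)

Row 1: attacked by (2,1)→{1,2}; (7,8)→{2,8}; (10,10)→{1,10}. Safe: 3, 4, 5, 6, 7, 9. Place at column 7.
Row 3: attacked by (1,7)→{5,7,9}; (2,1)→{1,2}; (7,8)→{4,8}; (10,10)→{3,10}. Safe: 6. Place at column 6.
Row 4: attacked by (1,7)→{4,7,10}; (2,1)→{1,3}; (3,6)→{5,6,7}; (7,8)→{5,8}; (10,10)→{4,10}. Safe: 2, 9. Place at column 9.
Row 5: attacked by (1,7)→{3,7}; (2,1)→{1,4}; (3,6)→{4,6,8}; (4,9)→{8,9,10}; (7,8)→{6,8,10}; (10,10)→{5,10}. Safe: 2. Place at column 2.
Row 6: attacked by (1,7)→{2,7}; (2,1)→{1,5}; (3,6)→{3,6,9}; (4,9)→{7,9}; (5,2)→{1,2,3}; (7,8)→{7,8,9}; (10,10)→{6,10}. Safe: 4. Place at column 4.
Row 8: attacked by (1,7)→{7}; (2,1)→{1,7}; (3,6)→{1,6}; (4,9)→{5,9}; (5,2)→{2,5}; (6,4)→{2,4,6}; (7,8)→{7,8,9}; (10,10)→{8,10}. Safe: 3. Place at column 3.
Row 9: attacked by (1,7)→{7}; (2,1)→{1,8}; (3,6)→{6}; (4,9)→{4,9}; (5,2)→{2,6}; (6,4)→{1,4,7}; (7,8)→{6,8,10}; (8,3)→{2,3,4}; (10,10)→{9,10}. Safe: 5. Place at column 5.
Columns [7, 1, 6, 9, 2, 4, 8, 3, 5, 10], r−c [-6, 1, -3, -5, 3, 2, -1, 5, 4, 0], r+c [8, 3, 9, 13, 7, 10, 15, 11, 14, 20] are all distinct, so no two queens attack.

(1,7) (2,1) (3,6) (4,9) (5,2) (6,4) (7,8) (8,3) (9,5) (10,10)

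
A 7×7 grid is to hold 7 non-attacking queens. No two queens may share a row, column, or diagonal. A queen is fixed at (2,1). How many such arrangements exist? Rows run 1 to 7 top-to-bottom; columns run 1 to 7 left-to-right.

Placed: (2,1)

7

Branch on row 1: col 3 → 2; col 4 → 2; col 5 → 2; col 6 → 1; col 7 → 0.
Sum: 2 + 2 + 2 + 1 + 0 = 7.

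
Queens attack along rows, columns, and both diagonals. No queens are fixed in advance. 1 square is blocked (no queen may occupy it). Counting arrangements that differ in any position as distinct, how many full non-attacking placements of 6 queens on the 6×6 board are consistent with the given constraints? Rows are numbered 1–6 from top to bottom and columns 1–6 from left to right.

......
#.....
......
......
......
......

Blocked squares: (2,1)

3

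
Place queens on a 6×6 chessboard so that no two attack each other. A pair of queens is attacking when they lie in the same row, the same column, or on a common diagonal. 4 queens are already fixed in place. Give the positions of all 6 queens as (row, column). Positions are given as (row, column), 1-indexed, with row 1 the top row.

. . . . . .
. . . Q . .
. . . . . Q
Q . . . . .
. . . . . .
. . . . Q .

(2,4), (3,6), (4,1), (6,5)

(1,2) (2,4) (3,6) (4,1) (5,3) (6,5)

Row 1: attacked by (2,4)→{3,4,5}; (3,6)→{4,6}; (4,1)→{1,4}; (6,5)→{5}. Safe: 2. Place at column 2.
Row 5: attacked by (1,2)→{2,6}; (2,4)→{1,4}; (3,6)→{4,6}; (4,1)→{1,2}; (6,5)→{4,5,6}. Safe: 3. Place at column 3.
Columns [2, 4, 6, 1, 3, 5], r−c [-1, -2, -3, 3, 2, 1], r+c [3, 6, 9, 5, 8, 11] are all distinct, so no two queens attack.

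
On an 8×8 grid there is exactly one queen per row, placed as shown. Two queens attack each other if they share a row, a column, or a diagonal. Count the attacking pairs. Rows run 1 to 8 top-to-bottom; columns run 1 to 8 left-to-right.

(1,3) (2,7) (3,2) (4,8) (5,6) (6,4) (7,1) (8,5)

All columns are distinct and no two queens satisfy |Δrow| = |Δcol|, so no pair attacks.

0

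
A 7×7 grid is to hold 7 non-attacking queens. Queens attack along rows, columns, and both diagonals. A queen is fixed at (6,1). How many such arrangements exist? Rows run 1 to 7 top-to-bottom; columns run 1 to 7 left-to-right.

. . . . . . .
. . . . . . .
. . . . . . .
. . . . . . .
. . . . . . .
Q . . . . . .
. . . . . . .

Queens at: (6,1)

Branch on row 1: col 2 → 1; col 3 → 1; col 4 → 2; col 5 → 2; col 7 → 1.
Sum: 1 + 1 + 2 + 2 + 1 = 7.

7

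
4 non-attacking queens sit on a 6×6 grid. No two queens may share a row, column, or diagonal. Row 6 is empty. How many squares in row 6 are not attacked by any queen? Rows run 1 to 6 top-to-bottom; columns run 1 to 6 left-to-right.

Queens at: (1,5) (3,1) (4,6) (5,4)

(1,5) attacks row 6 at column 5.
(3,1) attacks row 6 at column 1 and diagonals 4.
(4,6) attacks row 6 at column 6 and diagonals 4.
(5,4) attacks row 6 at column 4 and diagonals 3, 5.
Attacked columns: {1, 3, 4, 5, 6}. Safe: {2}.

1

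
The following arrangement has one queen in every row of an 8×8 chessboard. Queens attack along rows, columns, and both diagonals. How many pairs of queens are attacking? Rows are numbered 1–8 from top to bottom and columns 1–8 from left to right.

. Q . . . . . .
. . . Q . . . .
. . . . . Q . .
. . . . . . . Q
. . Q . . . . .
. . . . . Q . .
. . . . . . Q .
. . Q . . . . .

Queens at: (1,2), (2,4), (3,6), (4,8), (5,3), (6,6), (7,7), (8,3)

Same column: (3,6)–(6,6) (column 6); (5,3)–(8,3) (column 3).
Same diagonal: (4,8)–(6,6) (|4−6| = |8−6| = 2); (6,6)–(7,7) (|6−7| = |6−7| = 1).
Total attacking pairs: 4.

4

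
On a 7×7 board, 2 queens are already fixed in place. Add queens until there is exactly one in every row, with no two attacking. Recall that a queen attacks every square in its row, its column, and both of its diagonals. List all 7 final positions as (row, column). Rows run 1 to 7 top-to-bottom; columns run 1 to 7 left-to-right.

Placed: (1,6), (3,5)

Row 2: attacked by (1,6)→{5,6,7}; (3,5)→{4,5,6}. Safe: 1, 2, 3. Place at column 2.
Row 4: attacked by (1,6)→{3,6}; (2,2)→{2,4}; (3,5)→{4,5,6}. Safe: 1, 7. Place at column 1.
Row 5: attacked by (1,6)→{2,6}; (2,2)→{2,5}; (3,5)→{3,5,7}; (4,1)→{1,2}. Safe: 4. Place at column 4.
Row 6: attacked by (1,6)→{1,6}; (2,2)→{2,6}; (3,5)→{2,5}; (4,1)→{1,3}; (5,4)→{3,4,5}. Safe: 7. Place at column 7.
Row 7: attacked by (1,6)→{6}; (2,2)→{2,7}; (3,5)→{1,5}; (4,1)→{1,4}; (5,4)→{2,4,6}; (6,7)→{6,7}. Safe: 3. Place at column 3.
Columns [6, 2, 5, 1, 4, 7, 3], r−c [-5, 0, -2, 3, 1, -1, 4], r+c [7, 4, 8, 5, 9, 13, 10] are all distinct, so no two queens attack.

(1,6) (2,2) (3,5) (4,1) (5,4) (6,7) (7,3)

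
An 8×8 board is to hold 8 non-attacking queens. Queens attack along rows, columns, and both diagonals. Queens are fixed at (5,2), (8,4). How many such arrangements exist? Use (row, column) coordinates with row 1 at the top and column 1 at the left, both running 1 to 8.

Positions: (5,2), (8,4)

2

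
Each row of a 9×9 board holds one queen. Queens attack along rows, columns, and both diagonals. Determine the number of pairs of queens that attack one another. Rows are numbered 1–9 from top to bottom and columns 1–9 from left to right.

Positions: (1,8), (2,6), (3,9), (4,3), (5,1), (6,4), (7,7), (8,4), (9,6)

4

Same column: (2,6)–(9,6) (column 6); (6,4)–(8,4) (column 4).
Same diagonal: (3,9)–(8,4) (|3−8| = |9−4| = 5); (5,1)–(8,4) (|5−8| = |1−4| = 3).
Total attacking pairs: 4.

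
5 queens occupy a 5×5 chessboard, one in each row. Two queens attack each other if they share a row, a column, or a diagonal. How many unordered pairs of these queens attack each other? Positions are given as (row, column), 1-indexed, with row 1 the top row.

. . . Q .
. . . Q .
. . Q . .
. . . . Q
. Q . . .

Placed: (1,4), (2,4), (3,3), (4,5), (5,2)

Same column: (1,4)–(2,4) (column 4).
Same diagonal: (2,4)–(3,3) (|2−3| = |4−3| = 1).
Total attacking pairs: 2.

2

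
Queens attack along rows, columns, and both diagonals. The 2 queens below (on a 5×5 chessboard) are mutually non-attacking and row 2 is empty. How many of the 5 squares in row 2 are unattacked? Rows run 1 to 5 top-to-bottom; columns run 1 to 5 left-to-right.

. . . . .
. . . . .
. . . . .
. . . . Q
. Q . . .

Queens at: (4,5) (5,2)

(4,5) attacks row 2 at column 5 and diagonals 3.
(5,2) attacks row 2 at column 2 and diagonals 5.
Attacked columns: {2, 3, 5}. Safe: {1, 4}.

2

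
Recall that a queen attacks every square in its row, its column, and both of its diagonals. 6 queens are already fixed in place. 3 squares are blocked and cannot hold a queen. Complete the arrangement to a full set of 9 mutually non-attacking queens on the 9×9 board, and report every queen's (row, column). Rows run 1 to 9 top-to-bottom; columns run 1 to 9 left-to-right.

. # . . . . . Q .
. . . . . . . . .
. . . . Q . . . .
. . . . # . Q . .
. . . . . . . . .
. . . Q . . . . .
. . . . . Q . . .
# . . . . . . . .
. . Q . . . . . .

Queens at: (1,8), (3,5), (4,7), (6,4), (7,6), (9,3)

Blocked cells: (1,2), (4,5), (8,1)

Row 2: attacked by (1,8)→{7,8,9}; (3,5)→{4,5,6}; (4,7)→{5,7,9}; (6,4)→{4,8}; (7,6)→{1,6}; (9,3)→{3}. Safe: 2. Place at column 2.
Row 5: attacked by (1,8)→{4,8}; (2,2)→{2,5}; (3,5)→{3,5,7}; (4,7)→{6,7,8}; (6,4)→{3,4,5}; (7,6)→{4,6,8}; (9,3)→{3,7}. Safe: 1, 9. Place at column 1.
Row 8: attacked by (1,8)→{1,8}; (2,2)→{2,8}; (3,5)→{5}; (4,7)→{3,7}; (5,1)→{1,4}; (6,4)→{2,4,6}; (7,6)→{5,6,7}; (9,3)→{2,3,4}. Blocked: 1. Safe: 9. Place at column 9.
Columns [8, 2, 5, 7, 1, 4, 6, 9, 3], r−c [-7, 0, -2, -3, 4, 2, 1, -1, 6], r+c [9, 4, 8, 11, 6, 10, 13, 17, 12] are all distinct, so no two queens attack.

(1,8) (2,2) (3,5) (4,7) (5,1) (6,4) (7,6) (8,9) (9,3)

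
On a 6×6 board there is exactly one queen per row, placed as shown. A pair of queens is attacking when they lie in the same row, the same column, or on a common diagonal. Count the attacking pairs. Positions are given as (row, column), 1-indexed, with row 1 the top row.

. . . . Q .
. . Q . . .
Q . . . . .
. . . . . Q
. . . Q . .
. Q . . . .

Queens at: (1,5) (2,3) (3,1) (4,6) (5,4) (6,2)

All columns are distinct and no two queens satisfy |Δrow| = |Δcol|, so no pair attacks.

0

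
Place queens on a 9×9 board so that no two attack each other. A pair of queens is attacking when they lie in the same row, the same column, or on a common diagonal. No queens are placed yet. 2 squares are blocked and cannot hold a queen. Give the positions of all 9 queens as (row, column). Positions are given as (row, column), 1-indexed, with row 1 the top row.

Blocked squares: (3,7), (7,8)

Row 1: Safe: 1, 2, 3, 4, 5, 6, 7, 8, 9. Place at column 3.
Row 2: attacked by (1,3)→{2,3,4}. Safe: 1, 5, 6, 7, 8, 9. Place at column 5.
Row 3: attacked by (1,3)→{1,3,5}; (2,5)→{4,5,6}. Blocked: 7. Safe: 2, 8, 9. Place at column 9.
Row 4: attacked by (1,3)→{3,6}; (2,5)→{3,5,7}; (3,9)→{8,9}. Safe: 1, 2, 4. Place at column 2.
Row 5: attacked by (1,3)→{3,7}; (2,5)→{2,5,8}; (3,9)→{7,9}; (4,2)→{1,2,3}. Safe: 4, 6. Place at column 4.
Row 6: attacked by (1,3)→{3,8}; (2,5)→{1,5,9}; (3,9)→{6,9}; (4,2)→{2,4}; (5,4)→{3,4,5}. Safe: 7. Place at column 7.
Row 7: attacked by (1,3)→{3,9}; (2,5)→{5}; (3,9)→{5,9}; (4,2)→{2,5}; (5,4)→{2,4,6}; (6,7)→{6,7,8}. Blocked: 8. Safe: 1. Place at column 1.
Row 8: attacked by (1,3)→{3}; (2,5)→{5}; (3,9)→{4,9}; (4,2)→{2,6}; (5,4)→{1,4,7}; (6,7)→{5,7,9}; (7,1)→{1,2}. Safe: 8. Place at column 8.
Row 9: attacked by (1,3)→{3}; (2,5)→{5}; (3,9)→{3,9}; (4,2)→{2,7}; (5,4)→{4,8}; (6,7)→{4,7}; (7,1)→{1,3}; (8,8)→{7,8,9}. Safe: 6. Place at column 6.
Columns [3, 5, 9, 2, 4, 7, 1, 8, 6], r−c [-2, -3, -6, 2, 1, -1, 6, 0, 3], r+c [4, 7, 12, 6, 9, 13, 8, 16, 15] are all distinct, so no two queens attack.

(1,3) (2,5) (3,9) (4,2) (5,4) (6,7) (7,1) (8,8) (9,6)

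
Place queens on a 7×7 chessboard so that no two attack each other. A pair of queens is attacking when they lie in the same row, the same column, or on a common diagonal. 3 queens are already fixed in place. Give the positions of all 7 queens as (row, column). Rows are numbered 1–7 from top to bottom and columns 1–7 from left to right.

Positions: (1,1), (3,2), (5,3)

(1,1) (2,5) (3,2) (4,6) (5,3) (6,7) (7,4)

Row 2: attacked by (1,1)→{1,2}; (3,2)→{1,2,3}; (5,3)→{3,6}. Safe: 4, 5, 7. Place at column 5.
Row 4: attacked by (1,1)→{1,4}; (2,5)→{3,5,7}; (3,2)→{1,2,3}; (5,3)→{2,3,4}. Safe: 6. Place at column 6.
Row 6: attacked by (1,1)→{1,6}; (2,5)→{1,5}; (3,2)→{2,5}; (4,6)→{4,6}; (5,3)→{2,3,4}. Safe: 7. Place at column 7.
Row 7: attacked by (1,1)→{1,7}; (2,5)→{5}; (3,2)→{2,6}; (4,6)→{3,6}; (5,3)→{1,3,5}; (6,7)→{6,7}. Safe: 4. Place at column 4.
Columns [1, 5, 2, 6, 3, 7, 4], r−c [0, -3, 1, -2, 2, -1, 3], r+c [2, 7, 5, 10, 8, 13, 11] are all distinct, so no two queens attack.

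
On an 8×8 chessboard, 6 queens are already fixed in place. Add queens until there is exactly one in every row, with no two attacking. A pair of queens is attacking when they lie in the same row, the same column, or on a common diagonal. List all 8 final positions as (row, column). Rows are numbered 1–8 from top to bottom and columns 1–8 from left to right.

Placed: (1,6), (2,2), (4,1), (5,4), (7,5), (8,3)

(1,6) (2,2) (3,7) (4,1) (5,4) (6,8) (7,5) (8,3)

Row 3: attacked by (1,6)→{4,6,8}; (2,2)→{1,2,3}; (4,1)→{1,2}; (5,4)→{2,4,6}; (7,5)→{1,5}; (8,3)→{3,8}. Safe: 7. Place at column 7.
Row 6: attacked by (1,6)→{1,6}; (2,2)→{2,6}; (3,7)→{4,7}; (4,1)→{1,3}; (5,4)→{3,4,5}; (7,5)→{4,5,6}; (8,3)→{1,3,5}. Safe: 8. Place at column 8.
Columns [6, 2, 7, 1, 4, 8, 5, 3], r−c [-5, 0, -4, 3, 1, -2, 2, 5], r+c [7, 4, 10, 5, 9, 14, 12, 11] are all distinct, so no two queens attack.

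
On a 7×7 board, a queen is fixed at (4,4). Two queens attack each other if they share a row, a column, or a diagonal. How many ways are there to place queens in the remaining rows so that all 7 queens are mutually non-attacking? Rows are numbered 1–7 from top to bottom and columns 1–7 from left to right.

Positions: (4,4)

Branch on row 1: col 2 → 2; col 3 → 2; col 5 → 2; col 6 → 2.
Sum: 2 + 2 + 2 + 2 = 8.

8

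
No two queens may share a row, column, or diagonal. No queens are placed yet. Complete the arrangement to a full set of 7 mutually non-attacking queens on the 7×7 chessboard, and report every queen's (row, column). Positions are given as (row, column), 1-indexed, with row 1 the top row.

(1,1) (2,4) (3,7) (4,3) (5,6) (6,2) (7,5)

Row 1: Safe: 1, 2, 3, 4, 5, 6, 7. Place at column 1.
Row 2: attacked by (1,1)→{1,2}. Safe: 3, 4, 5, 6, 7. Place at column 4.
Row 3: attacked by (1,1)→{1,3}; (2,4)→{3,4,5}. Safe: 2, 6, 7. Place at column 7.
Row 4: attacked by (1,1)→{1,4}; (2,4)→{2,4,6}; (3,7)→{6,7}. Safe: 3, 5. Place at column 3.
Row 5: attacked by (1,1)→{1,5}; (2,4)→{1,4,7}; (3,7)→{5,7}; (4,3)→{2,3,4}. Safe: 6. Place at column 6.
Row 6: attacked by (1,1)→{1,6}; (2,4)→{4}; (3,7)→{4,7}; (4,3)→{1,3,5}; (5,6)→{5,6,7}. Safe: 2. Place at column 2.
Row 7: attacked by (1,1)→{1,7}; (2,4)→{4}; (3,7)→{3,7}; (4,3)→{3,6}; (5,6)→{4,6}; (6,2)→{1,2,3}. Safe: 5. Place at column 5.
Columns [1, 4, 7, 3, 6, 2, 5], r−c [0, -2, -4, 1, -1, 4, 2], r+c [2, 6, 10, 7, 11, 8, 12] are all distinct, so no two queens attack.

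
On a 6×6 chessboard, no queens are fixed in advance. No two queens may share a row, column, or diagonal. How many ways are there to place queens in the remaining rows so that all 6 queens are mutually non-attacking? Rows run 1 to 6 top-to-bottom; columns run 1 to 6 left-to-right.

4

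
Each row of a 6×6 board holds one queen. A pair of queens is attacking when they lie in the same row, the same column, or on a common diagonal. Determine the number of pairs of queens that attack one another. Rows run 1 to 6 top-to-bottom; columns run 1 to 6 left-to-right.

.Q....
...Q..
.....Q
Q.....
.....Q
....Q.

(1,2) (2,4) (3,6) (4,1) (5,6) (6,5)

3

Same column: (3,6)–(5,6) (column 6).
Same diagonal: (1,2)–(5,6) (|1−5| = |2−6| = 4); (5,6)–(6,5) (|5−6| = |6−5| = 1).
Total attacking pairs: 3.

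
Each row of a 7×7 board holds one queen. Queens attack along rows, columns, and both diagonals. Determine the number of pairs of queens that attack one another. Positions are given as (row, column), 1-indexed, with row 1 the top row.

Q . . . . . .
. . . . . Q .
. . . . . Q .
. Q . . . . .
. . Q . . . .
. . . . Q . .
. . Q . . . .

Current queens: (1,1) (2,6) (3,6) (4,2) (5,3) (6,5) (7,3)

Same column: (2,6)–(3,6) (column 6); (5,3)–(7,3) (column 3).
Same diagonal: (2,6)–(5,3) (|2−5| = |6−3| = 3); (4,2)–(5,3) (|4−5| = |2−3| = 1).
Total attacking pairs: 4.

4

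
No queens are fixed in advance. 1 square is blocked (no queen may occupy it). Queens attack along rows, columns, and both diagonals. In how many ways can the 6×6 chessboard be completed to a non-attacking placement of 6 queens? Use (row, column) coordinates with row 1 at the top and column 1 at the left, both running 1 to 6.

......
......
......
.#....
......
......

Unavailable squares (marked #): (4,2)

Branch on row 1: col 1 → 0; col 2 → 1; col 3 → 1; col 4 → 0; col 5 → 1; col 6 → 0.
Sum: 0 + 1 + 1 + 0 + 1 + 0 = 3.

3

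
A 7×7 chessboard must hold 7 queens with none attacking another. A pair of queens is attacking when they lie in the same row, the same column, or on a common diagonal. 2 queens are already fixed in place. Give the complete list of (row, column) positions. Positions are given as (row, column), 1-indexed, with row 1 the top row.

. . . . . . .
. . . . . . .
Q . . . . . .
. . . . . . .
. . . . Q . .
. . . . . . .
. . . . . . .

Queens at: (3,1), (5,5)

Row 1: attacked by (3,1)→{1,3}; (5,5)→{1,5}. Safe: 2, 4, 6, 7. Place at column 2.
Row 2: attacked by (1,2)→{1,2,3}; (3,1)→{1,2}; (5,5)→{2,5}. Safe: 4, 6, 7. Place at column 4.
Row 4: attacked by (1,2)→{2,5}; (2,4)→{2,4,6}; (3,1)→{1,2}; (5,5)→{4,5,6}. Safe: 3, 7. Place at column 7.
Row 6: attacked by (1,2)→{2,7}; (2,4)→{4}; (3,1)→{1,4}; (4,7)→{5,7}; (5,5)→{4,5,6}. Safe: 3. Place at column 3.
Row 7: attacked by (1,2)→{2}; (2,4)→{4}; (3,1)→{1,5}; (4,7)→{4,7}; (5,5)→{3,5,7}; (6,3)→{2,3,4}. Safe: 6. Place at column 6.
Columns [2, 4, 1, 7, 5, 3, 6], r−c [-1, -2, 2, -3, 0, 3, 1], r+c [3, 6, 4, 11, 10, 9, 13] are all distinct, so no two queens attack.

(1,2) (2,4) (3,1) (4,7) (5,5) (6,3) (7,6)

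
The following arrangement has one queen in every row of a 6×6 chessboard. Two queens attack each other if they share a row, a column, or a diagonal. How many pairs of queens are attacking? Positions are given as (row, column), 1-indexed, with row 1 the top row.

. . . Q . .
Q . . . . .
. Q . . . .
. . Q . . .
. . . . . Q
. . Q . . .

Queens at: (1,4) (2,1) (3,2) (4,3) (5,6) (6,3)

Same column: (4,3)–(6,3) (column 3).
Same diagonal: (1,4)–(3,2) (|1−3| = |4−2| = 2); (2,1)–(3,2) (|2−3| = |1−2| = 1); (2,1)–(4,3) (|2−4| = |1−3| = 2); (3,2)–(4,3) (|3−4| = |2−3| = 1).
Total attacking pairs: 5.

5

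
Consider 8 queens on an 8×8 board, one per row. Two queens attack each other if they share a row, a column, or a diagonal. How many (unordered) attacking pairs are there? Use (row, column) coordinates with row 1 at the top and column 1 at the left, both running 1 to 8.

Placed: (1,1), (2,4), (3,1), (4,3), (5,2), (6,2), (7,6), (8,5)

6

Same column: (1,1)–(3,1) (column 1); (5,2)–(6,2) (column 2).
Same diagonal: (4,3)–(5,2) (|4−5| = |3−2| = 1); (4,3)–(7,6) (|4−7| = |3−6| = 3); (5,2)–(8,5) (|5−8| = |2−5| = 3); (7,6)–(8,5) (|7−8| = |6−5| = 1).
Total attacking pairs: 6.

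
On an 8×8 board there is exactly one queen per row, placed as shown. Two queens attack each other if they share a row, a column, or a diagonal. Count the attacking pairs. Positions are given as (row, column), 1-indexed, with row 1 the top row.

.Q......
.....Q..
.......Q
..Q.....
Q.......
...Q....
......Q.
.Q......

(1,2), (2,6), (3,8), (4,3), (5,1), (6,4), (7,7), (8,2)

2

Same column: (1,2)–(8,2) (column 2).
Same diagonal: (6,4)–(8,2) (|6−8| = |4−2| = 2).
Total attacking pairs: 2.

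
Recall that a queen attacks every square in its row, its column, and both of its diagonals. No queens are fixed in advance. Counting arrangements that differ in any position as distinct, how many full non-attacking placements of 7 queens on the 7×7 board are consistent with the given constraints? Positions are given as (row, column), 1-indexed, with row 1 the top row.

Branch on row 1: col 1 → 4; col 2 → 7; col 3 → 6; col 4 → 6; col 5 → 6; col 6 → 7; col 7 → 4.
Sum: 4 + 7 + 6 + 6 + 6 + 7 + 4 = 40.
(This is the classic 7-queens count.)

40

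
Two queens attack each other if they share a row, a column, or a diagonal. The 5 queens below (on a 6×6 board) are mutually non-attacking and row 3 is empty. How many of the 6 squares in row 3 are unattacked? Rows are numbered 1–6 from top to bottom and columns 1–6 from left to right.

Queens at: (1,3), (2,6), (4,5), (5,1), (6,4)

1

(1,3) attacks row 3 at column 3 and diagonals 1, 5.
(2,6) attacks row 3 at column 6 and diagonals 5.
(4,5) attacks row 3 at column 5 and diagonals 4, 6.
(5,1) attacks row 3 at column 1 and diagonals 3.
(6,4) attacks row 3 at column 4 and diagonals 1.
Attacked columns: {1, 3, 4, 5, 6}. Safe: {2}.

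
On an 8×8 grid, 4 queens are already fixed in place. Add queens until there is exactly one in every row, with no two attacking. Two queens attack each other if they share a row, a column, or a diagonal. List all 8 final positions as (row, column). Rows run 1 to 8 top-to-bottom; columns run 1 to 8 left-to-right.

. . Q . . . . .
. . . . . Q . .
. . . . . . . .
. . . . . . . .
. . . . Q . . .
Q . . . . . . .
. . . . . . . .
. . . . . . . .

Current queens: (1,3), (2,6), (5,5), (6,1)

Row 3: attacked by (1,3)→{1,3,5}; (2,6)→{5,6,7}; (5,5)→{3,5,7}; (6,1)→{1,4}. Safe: 2, 8. Place at column 2.
Row 4: attacked by (1,3)→{3,6}; (2,6)→{4,6,8}; (3,2)→{1,2,3}; (5,5)→{4,5,6}; (6,1)→{1,3}. Safe: 7. Place at column 7.
Row 7: attacked by (1,3)→{3}; (2,6)→{1,6}; (3,2)→{2,6}; (4,7)→{4,7}; (5,5)→{3,5,7}; (6,1)→{1,2}. Safe: 8. Place at column 8.
Row 8: attacked by (1,3)→{3}; (2,6)→{6}; (3,2)→{2,7}; (4,7)→{3,7}; (5,5)→{2,5,8}; (6,1)→{1,3}; (7,8)→{7,8}. Safe: 4. Place at column 4.
Columns [3, 6, 2, 7, 5, 1, 8, 4], r−c [-2, -4, 1, -3, 0, 5, -1, 4], r+c [4, 8, 5, 11, 10, 7, 15, 12] are all distinct, so no two queens attack.

(1,3) (2,6) (3,2) (4,7) (5,5) (6,1) (7,8) (8,4)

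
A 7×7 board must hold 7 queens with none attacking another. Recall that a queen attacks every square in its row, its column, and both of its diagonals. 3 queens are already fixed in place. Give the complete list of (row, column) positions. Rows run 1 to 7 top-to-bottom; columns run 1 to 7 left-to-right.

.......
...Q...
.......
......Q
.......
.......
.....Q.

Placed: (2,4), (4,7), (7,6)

Row 1: attacked by (2,4)→{3,4,5}; (4,7)→{4,7}; (7,6)→{6}. Safe: 1, 2. Place at column 2.
Row 3: attacked by (1,2)→{2,4}; (2,4)→{3,4,5}; (4,7)→{6,7}; (7,6)→{2,6}. Safe: 1. Place at column 1.
Row 5: attacked by (1,2)→{2,6}; (2,4)→{1,4,7}; (3,1)→{1,3}; (4,7)→{6,7}; (7,6)→{4,6}. Safe: 5. Place at column 5.
Row 6: attacked by (1,2)→{2,7}; (2,4)→{4}; (3,1)→{1,4}; (4,7)→{5,7}; (5,5)→{4,5,6}; (7,6)→{5,6,7}. Safe: 3. Place at column 3.
Columns [2, 4, 1, 7, 5, 3, 6], r−c [-1, -2, 2, -3, 0, 3, 1], r+c [3, 6, 4, 11, 10, 9, 13] are all distinct, so no two queens attack.

(1,2) (2,4) (3,1) (4,7) (5,5) (6,3) (7,6)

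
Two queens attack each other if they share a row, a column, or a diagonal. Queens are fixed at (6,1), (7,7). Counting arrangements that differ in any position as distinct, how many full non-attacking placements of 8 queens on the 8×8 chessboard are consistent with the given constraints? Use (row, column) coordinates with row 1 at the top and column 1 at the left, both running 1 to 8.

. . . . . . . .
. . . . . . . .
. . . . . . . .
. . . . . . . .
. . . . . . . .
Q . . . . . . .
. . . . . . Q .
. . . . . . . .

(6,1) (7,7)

Branch on row 1: col 2 → 1; col 3 → 2; col 4 → 0; col 5 → 0; col 8 → 0.
Sum: 1 + 2 + 0 + 0 + 0 = 3.

3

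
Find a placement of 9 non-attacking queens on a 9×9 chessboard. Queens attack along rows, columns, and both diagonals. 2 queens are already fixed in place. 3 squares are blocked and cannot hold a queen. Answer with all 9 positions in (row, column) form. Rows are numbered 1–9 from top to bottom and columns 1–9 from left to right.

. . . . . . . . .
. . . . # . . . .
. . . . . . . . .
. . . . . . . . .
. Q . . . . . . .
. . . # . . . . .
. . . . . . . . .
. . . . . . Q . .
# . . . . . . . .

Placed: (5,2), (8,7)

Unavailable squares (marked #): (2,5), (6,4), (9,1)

Row 1: attacked by (5,2)→{2,6}; (8,7)→{7}. Safe: 1, 3, 4, 5, 8, 9. Place at column 1.
Row 2: attacked by (1,1)→{1,2}; (5,2)→{2,5}; (8,7)→{1,7}. Blocked: 5. Safe: 3, 4, 6, 8, 9. Place at column 6.
Row 3: attacked by (1,1)→{1,3}; (2,6)→{5,6,7}; (5,2)→{2,4}; (8,7)→{2,7}. Safe: 8, 9. Place at column 9.
Row 4: attacked by (1,1)→{1,4}; (2,6)→{4,6,8}; (3,9)→{8,9}; (5,2)→{1,2,3}; (8,7)→{3,7}. Safe: 5. Place at column 5.
Row 6: attacked by (1,1)→{1,6}; (2,6)→{2,6}; (3,9)→{6,9}; (4,5)→{3,5,7}; (5,2)→{1,2,3}; (8,7)→{5,7,9}. Blocked: 4. Safe: 8. Place at column 8.
Row 7: attacked by (1,1)→{1,7}; (2,6)→{1,6}; (3,9)→{5,9}; (4,5)→{2,5,8}; (5,2)→{2,4}; (6,8)→{7,8,9}; (8,7)→{6,7,8}. Safe: 3. Place at column 3.
Row 9: attacked by (1,1)→{1,9}; (2,6)→{6}; (3,9)→{3,9}; (4,5)→{5}; (5,2)→{2,6}; (6,8)→{5,8}; (7,3)→{1,3,5}; (8,7)→{6,7,8}. Blocked: 1. Safe: 4. Place at column 4.
Columns [1, 6, 9, 5, 2, 8, 3, 7, 4], r−c [0, -4, -6, -1, 3, -2, 4, 1, 5], r+c [2, 8, 12, 9, 7, 14, 10, 15, 13] are all distinct, so no two queens attack.

(1,1) (2,6) (3,9) (4,5) (5,2) (6,8) (7,3) (8,7) (9,4)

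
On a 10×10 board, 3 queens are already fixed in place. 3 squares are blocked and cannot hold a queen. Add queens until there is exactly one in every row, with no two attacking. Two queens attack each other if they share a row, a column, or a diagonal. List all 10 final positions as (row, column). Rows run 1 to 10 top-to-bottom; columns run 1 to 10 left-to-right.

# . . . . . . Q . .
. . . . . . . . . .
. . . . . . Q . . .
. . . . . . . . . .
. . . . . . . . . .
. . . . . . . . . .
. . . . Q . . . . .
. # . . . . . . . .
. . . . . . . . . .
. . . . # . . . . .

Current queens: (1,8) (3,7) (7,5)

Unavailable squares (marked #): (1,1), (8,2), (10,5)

(1,8) (2,1) (3,7) (4,4) (5,2) (6,9) (7,5) (8,3) (9,10) (10,6)

Row 2: attacked by (1,8)→{7,8,9}; (3,7)→{6,7,8}; (7,5)→{5,10}. Safe: 1, 2, 3, 4. Place at column 1.
Row 4: attacked by (1,8)→{5,8}; (2,1)→{1,3}; (3,7)→{6,7,8}; (7,5)→{2,5,8}. Safe: 4, 9, 10. Place at column 4.
Row 5: attacked by (1,8)→{4,8}; (2,1)→{1,4}; (3,7)→{5,7,9}; (4,4)→{3,4,5}; (7,5)→{3,5,7}. Safe: 2, 6, 10. Place at column 2.
Row 6: attacked by (1,8)→{3,8}; (2,1)→{1,5}; (3,7)→{4,7,10}; (4,4)→{2,4,6}; (5,2)→{1,2,3}; (7,5)→{4,5,6}. Safe: 9. Place at column 9.
Row 8: attacked by (1,8)→{1,8}; (2,1)→{1,7}; (3,7)→{2,7}; (4,4)→{4,8}; (5,2)→{2,5}; (6,9)→{7,9}; (7,5)→{4,5,6}. Blocked: 2. Safe: 3, 10. Place at column 3.
Row 9: attacked by (1,8)→{8}; (2,1)→{1,8}; (3,7)→{1,7}; (4,4)→{4,9}; (5,2)→{2,6}; (6,9)→{6,9}; (7,5)→{3,5,7}; (8,3)→{2,3,4}. Safe: 10. Place at column 10.
Row 10: attacked by (1,8)→{8}; (2,1)→{1,9}; (3,7)→{7}; (4,4)→{4,10}; (5,2)→{2,7}; (6,9)→{5,9}; (7,5)→{2,5,8}; (8,3)→{1,3,5}; (9,10)→{9,10}. Blocked: 5. Safe: 6. Place at column 6.
Columns [8, 1, 7, 4, 2, 9, 5, 3, 10, 6], r−c [-7, 1, -4, 0, 3, -3, 2, 5, -1, 4], r+c [9, 3, 10, 8, 7, 15, 12, 11, 19, 16] are all distinct, so no two queens attack.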